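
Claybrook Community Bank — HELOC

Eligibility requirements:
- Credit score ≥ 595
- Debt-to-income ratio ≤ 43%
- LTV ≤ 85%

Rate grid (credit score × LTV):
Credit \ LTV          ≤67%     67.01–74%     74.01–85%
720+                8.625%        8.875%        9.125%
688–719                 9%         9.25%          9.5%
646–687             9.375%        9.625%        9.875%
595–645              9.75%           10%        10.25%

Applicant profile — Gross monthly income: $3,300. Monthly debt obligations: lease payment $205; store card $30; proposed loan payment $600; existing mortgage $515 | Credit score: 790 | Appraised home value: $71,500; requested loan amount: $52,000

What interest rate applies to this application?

Credit score 790 ≥ 595; Total monthly debts = (205 + 30 + 600 + 515) = 1,350. Debt-to-income = 1,350/3,300 = 40.9% — meets 43% limit
LTV: 52,000 ÷ 71,500 = 72.7%, within 85% cap
Credit 790 → row 720+; LTV 72.7% → column 67.01–74%. Grid cell → 8.875%.

8.875%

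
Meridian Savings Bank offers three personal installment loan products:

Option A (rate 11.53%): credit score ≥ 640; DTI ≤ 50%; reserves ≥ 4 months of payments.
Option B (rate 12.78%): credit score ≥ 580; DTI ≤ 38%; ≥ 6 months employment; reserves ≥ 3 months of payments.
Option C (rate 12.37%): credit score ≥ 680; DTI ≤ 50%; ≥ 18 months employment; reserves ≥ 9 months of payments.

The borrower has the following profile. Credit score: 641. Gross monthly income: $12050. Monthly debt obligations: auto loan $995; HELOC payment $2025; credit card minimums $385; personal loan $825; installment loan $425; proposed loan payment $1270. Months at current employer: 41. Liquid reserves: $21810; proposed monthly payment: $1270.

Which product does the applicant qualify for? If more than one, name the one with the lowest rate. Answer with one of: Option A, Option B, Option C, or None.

Option A

Total debts = (995 + 2,025 + 385 + 825 + 425 + 1,270) = 5,925; DTI = 5,925/12,050 = 49.2%.
Reserves = 21,810/1,270 = 17.2 months.
Option A: score 641 ≥ 640; DTI 49.2% ≤ 50%; reserves 17.2 ≥ 4 mo → qualifies.
Option B: score 641 ≥ 580; DTI 49.2% > 38%; employment 41 ≥ 6 mo; reserves 17.2 ≥ 3 mo → does not qualify.
Option C: score 641 < 680; DTI 49.2% ≤ 50%; employment 41 ≥ 18 mo; reserves 17.2 ≥ 9 mo → does not qualify.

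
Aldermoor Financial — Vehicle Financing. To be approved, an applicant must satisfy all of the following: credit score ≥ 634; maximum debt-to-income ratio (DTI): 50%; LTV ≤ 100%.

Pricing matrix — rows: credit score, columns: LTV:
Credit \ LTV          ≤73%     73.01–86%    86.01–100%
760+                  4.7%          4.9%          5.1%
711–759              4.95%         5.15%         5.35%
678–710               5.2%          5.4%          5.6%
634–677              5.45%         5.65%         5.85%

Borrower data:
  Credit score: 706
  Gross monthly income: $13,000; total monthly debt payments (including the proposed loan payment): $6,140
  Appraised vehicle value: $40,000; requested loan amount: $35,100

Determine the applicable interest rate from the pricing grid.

5.6%

Credit score 706 ≥ 634; Debt-to-income = 6,140/13,000 = 47.2% — meets 50% limit
LTV: 35,100 ÷ 40,000 = 87.8%, within 100% cap
Score 706 is in the 678–710 band; LTV 87.8% is in the 86.01–100% band → 5.6%.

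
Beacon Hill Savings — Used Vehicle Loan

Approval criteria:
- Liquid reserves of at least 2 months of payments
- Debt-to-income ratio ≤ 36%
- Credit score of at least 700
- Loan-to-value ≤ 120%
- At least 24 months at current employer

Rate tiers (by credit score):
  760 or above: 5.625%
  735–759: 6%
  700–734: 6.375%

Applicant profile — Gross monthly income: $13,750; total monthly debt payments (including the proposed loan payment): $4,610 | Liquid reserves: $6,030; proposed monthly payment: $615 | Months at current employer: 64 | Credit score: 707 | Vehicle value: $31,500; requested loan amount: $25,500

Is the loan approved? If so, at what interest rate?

Credit score 707 ≥ 700 (meets minimum)
Reserves: 6,030 ÷ 615 = 9.8 months (meets 2-month minimum)
Employment 64 ≥ 24 months
Debt-to-income = 4,610/13,750 = 33.5% — meets 36% limit
Loan-to-value = 25,500/31,500 = 81% — pass (120% max)
All requirements met. Score 707 falls in the 700–734 tier → 6.375%.

Approved at 6.375%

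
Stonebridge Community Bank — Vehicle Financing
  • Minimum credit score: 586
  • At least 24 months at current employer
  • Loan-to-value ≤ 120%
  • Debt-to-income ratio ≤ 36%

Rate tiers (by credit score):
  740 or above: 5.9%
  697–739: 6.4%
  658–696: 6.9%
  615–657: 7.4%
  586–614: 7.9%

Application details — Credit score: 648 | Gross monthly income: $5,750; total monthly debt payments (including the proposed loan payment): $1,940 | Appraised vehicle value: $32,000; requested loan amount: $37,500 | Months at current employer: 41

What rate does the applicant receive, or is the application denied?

Approved at 7.4%

Credit score 648 ≥ 586 (meets minimum)
LTV: 37,500 ÷ 32,000 = 117.2%, within 120% cap
DTI = 1,940/5,750 = 33.7% ≤ 36%
Employment 41 ≥ 24 months
All requirements met. Score 648 falls in the 615–657 tier → 7.4%.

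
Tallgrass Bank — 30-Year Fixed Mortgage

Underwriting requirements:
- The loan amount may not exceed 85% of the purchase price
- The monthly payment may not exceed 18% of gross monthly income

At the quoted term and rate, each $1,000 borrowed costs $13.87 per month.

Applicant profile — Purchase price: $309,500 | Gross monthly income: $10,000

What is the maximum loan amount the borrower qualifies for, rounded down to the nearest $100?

Payment cap: 18% × $10,000 = $1,800/month.
At $13.87 per $1,000, that supports 1,800/13.87 × 1,000 ≈ $129,776 → $129,700.
LTV cap: 85% × $309,500 = $263,075 → $263,000.
Binding constraint: payment-to-income.

$129,700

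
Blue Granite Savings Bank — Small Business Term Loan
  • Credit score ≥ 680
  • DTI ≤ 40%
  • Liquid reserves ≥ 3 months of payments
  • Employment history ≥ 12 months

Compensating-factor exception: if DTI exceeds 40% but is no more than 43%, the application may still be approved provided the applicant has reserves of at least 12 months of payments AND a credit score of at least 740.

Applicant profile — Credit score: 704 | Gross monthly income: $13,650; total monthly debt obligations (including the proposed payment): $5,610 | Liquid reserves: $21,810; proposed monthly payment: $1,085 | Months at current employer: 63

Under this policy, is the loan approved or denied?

Credit score 704 ≥ 680 (meets base)
DTI: 5,610 ÷ 13,650 = 41.1%, over the 40% base limit.
Liquid reserves cover 21,810/1,085 = 20.1 months — ≥ 3 required
Employment 63 ≥ 12 months
DTI 41.1% is within the 40%–43% exception band; checking compensating factors.
Reserves 20.1 ≥ 12 months; credit score 704 < 740.
Override conditions not both satisfied; exception does not apply.

Denied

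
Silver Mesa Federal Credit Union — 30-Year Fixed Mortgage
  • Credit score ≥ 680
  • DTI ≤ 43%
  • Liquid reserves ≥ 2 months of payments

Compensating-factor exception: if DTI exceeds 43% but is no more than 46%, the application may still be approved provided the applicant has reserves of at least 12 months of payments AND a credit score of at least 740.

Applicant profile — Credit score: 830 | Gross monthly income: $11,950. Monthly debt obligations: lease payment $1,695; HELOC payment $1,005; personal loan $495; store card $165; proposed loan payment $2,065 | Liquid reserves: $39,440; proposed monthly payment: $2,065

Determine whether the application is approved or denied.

Credit score 830 ≥ 680 (meets base)
Total debts = (1,695 + 1,005 + 495 + 165 + 2,065) = 5,425. DTI: 5,425 ÷ 11,950 = 45.4%, over the 43% base limit.
Reserves = 39,440/2,065 = 19.1 months ≥ 2
DTI 45.4% is within the 43%–46% exception band; checking compensating factors.
Reserves 19.1 ≥ 12 months; credit score 830 ≥ 740.
Both compensating conditions met → exception applies.

Approved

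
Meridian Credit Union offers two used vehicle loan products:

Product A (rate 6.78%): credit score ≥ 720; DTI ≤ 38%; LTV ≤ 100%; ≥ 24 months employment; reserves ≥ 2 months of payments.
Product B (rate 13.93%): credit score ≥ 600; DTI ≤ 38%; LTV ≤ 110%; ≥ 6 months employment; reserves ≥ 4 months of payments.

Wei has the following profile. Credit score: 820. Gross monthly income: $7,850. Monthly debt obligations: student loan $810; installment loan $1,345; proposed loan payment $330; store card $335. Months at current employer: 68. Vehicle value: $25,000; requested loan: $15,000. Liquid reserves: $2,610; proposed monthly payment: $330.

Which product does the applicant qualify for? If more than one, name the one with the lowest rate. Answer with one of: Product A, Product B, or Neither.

Product A

Total debts = (810 + 1,345 + 330 + 335) = 2,820; DTI = 2,820/7,850 = 35.9%.
LTV = 15,000/25,000 = 60%.
Reserves = 2,610/330 = 7.9 months.
Product A: score 820 ≥ 720; DTI 35.9% ≤ 38%; LTV 60% ≤ 100%; employment 68 ≥ 24 mo; reserves 7.9 ≥ 2 mo → qualifies.
Product B: score 820 ≥ 600; DTI 35.9% ≤ 38%; LTV 60% ≤ 110%; employment 68 ≥ 6 mo; reserves 7.9 ≥ 4 mo → qualifies.
Qualifying: Product A, Product B. Lowest rate is 6.78% → Product A.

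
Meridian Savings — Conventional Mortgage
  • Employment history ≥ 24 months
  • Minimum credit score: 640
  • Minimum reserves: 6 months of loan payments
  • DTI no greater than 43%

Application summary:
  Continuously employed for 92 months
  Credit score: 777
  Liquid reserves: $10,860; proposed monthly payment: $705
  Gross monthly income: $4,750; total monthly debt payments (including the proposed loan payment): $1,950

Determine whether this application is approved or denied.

Employment 92 ≥ 24 months
Credit score 777 ≥ 640 (meets)
Reserves: 10,860 ÷ 705 = 15.4 months (meets 6-month minimum)
DTI: 1,950 ÷ 4,750 = 41.1%, within the 43% cap
All criteria satisfied.

Approved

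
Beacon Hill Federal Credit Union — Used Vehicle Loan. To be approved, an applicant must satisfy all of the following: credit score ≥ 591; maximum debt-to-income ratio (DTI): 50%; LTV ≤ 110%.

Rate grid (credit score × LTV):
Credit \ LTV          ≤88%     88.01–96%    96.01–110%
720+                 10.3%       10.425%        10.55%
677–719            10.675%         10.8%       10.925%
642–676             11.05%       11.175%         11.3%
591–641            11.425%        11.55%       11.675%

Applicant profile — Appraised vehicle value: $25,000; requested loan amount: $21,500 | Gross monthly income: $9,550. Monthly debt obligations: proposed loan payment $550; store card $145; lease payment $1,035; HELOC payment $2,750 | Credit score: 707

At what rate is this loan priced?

Credit score 707 ≥ 591; Total monthly debts = (550 + 145 + 1,035 + 2,750) = 4,480. DTI = 4,480/9,550 = 46.9% ≤ 50%
Loan-to-value = 21,500/25,000 = 86% — pass (110% max)
Credit 707 → row 677–719; LTV 86% → column ≤88%. Grid cell → 10.675%.

10.675%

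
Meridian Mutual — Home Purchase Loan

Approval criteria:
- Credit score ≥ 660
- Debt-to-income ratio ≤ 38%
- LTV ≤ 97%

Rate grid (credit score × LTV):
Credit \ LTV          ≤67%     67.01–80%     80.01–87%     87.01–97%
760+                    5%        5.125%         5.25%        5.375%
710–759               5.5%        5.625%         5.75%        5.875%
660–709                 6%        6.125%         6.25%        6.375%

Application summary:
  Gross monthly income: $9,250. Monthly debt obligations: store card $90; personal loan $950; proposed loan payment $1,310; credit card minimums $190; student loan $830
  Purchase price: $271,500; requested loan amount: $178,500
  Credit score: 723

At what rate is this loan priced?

Credit score 723 ≥ 660; Total monthly debts = (90 + 950 + 1,310 + 190 + 830) = 3,370. DTI = 3,370/9,250 = 36.4% ≤ 38%
LTV: 178,500 ÷ 271,500 = 65.7%, within 97% cap
Credit 723 → row 710–759; LTV 65.7% → column ≤67%. Grid cell → 5.5%.

5.5%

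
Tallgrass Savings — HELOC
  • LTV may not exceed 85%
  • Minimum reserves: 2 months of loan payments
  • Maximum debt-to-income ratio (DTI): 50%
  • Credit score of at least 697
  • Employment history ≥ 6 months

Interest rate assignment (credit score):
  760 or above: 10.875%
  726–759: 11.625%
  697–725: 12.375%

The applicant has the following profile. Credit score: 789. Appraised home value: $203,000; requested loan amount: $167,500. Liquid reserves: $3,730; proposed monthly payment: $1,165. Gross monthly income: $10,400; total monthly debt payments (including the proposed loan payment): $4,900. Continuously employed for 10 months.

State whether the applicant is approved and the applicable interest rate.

Approved at 10.875%

Credit score 789 ≥ 697 (meets minimum)
Reserves = 3,730/1,165 = 3.2 months ≥ 2
Employment 10 ≥ 6 months
Loan-to-value = 167,500/203,000 = 82.5% — pass (85% max)
Debt-to-income = 4,900/10,400 = 47.1% — meets 50% limit
All requirements met. Score 789 falls in the 760 or above tier → 10.875%.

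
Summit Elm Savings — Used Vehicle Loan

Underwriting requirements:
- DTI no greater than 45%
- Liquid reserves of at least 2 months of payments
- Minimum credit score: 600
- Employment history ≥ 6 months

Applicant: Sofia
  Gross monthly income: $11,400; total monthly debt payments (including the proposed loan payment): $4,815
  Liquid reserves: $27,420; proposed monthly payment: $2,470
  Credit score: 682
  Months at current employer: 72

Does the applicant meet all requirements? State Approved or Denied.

DTI = 4,815/11,400 = 42.2% ≤ 45%
Reserves = 27,420/2,470 = 11.1 months ≥ 2
Credit score 682 ≥ 600 (meets)
Employment 72 ≥ 6 months
All criteria satisfied.

Approved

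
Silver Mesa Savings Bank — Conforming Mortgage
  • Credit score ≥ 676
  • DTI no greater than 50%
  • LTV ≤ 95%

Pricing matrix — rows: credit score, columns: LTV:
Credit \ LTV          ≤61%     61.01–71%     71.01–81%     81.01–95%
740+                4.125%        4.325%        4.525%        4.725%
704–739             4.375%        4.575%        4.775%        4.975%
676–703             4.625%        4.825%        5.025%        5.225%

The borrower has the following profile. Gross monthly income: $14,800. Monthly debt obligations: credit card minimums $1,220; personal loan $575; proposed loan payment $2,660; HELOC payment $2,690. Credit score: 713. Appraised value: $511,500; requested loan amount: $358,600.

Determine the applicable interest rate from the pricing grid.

4.575%

Credit score 713 ≥ 676; Total monthly debts = (1,220 + 575 + 2,660 + 2,690) = 7,145. Debt-to-income = 7,145/14,800 = 48.3% — meets 50% limit
LTV = 358,600/511,500 = 70.1% ≤ 95%
Score 713 is in the 704–739 band; LTV 70.1% is in the 61.01–71% band → 4.575%.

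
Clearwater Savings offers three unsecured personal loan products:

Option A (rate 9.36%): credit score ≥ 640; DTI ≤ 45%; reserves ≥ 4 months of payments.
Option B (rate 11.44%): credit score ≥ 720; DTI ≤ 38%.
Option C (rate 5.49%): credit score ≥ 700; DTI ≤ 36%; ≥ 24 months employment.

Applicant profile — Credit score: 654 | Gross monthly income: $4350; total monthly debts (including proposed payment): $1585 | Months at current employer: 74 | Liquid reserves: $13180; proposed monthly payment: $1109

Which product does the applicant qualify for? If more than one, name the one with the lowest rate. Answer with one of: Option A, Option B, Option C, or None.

Option A

DTI = 1,585/4,350 = 36.4%.
Reserves = 13,180/1,109 = 11.9 months.
Option A: score 654 ≥ 640; DTI 36.4% ≤ 45%; reserves 11.9 ≥ 4 mo → qualifies.
Option B: score 654 < 720; DTI 36.4% ≤ 38% → does not qualify.
Option C: score 654 < 700; DTI 36.4% > 36%; employment 74 ≥ 24 mo → does not qualify.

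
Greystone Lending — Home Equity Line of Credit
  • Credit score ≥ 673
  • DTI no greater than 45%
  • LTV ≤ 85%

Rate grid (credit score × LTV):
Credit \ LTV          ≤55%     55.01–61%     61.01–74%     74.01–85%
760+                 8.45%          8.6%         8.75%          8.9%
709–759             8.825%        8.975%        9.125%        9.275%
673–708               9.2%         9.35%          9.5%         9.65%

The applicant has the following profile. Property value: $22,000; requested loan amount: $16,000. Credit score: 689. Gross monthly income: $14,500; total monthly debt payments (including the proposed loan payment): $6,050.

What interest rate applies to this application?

9.5%

Credit score 689 ≥ 673; DTI: 6,050 ÷ 14,500 = 41.7%, within the 45% cap
Loan-to-value = 16,000/22,000 = 72.7% — pass (85% max)
Score 689 is in the 673–708 band; LTV 72.7% is in the 61.01–74% band → 9.5%.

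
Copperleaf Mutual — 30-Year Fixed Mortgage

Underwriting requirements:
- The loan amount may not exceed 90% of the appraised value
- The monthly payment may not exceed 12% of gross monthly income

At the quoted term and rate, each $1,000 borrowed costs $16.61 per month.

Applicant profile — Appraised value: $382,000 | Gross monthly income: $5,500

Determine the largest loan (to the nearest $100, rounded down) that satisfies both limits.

$39,700

Payment cap: 12% × $5,500 = $660/month.
At $16.61 per $1,000, that supports 660/16.61 × 1,000 ≈ $39,735 → $39,700.
LTV cap: 90% × $382,000 = $343,800 → $343,800.
Binding constraint: payment-to-income.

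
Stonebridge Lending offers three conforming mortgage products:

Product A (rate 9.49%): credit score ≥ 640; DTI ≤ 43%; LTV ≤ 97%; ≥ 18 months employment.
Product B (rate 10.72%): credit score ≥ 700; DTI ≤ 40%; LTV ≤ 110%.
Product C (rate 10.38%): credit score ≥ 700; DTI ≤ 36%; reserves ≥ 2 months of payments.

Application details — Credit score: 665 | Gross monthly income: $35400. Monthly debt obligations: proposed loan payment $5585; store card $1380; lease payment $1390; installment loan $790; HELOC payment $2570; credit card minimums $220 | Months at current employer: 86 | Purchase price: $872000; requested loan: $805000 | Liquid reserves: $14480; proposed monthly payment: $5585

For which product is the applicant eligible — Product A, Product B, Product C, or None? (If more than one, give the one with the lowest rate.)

Total debts = (5,585 + 1,380 + 1,390 + 790 + 2,570 + 220) = 11,935; DTI = 11,935/35,400 = 33.7%.
LTV = 805,000/872,000 = 92.3%.
Reserves = 14,480/5,585 = 2.6 months.
Product A: score 665 ≥ 640; DTI 33.7% ≤ 43%; LTV 92.3% ≤ 97%; employment 86 ≥ 18 mo → qualifies.
Product B: score 665 < 700; DTI 33.7% ≤ 40%; LTV 92.3% ≤ 110% → does not qualify.
Product C: score 665 < 700; DTI 33.7% ≤ 36%; reserves 2.6 ≥ 2 mo → does not qualify.

Product A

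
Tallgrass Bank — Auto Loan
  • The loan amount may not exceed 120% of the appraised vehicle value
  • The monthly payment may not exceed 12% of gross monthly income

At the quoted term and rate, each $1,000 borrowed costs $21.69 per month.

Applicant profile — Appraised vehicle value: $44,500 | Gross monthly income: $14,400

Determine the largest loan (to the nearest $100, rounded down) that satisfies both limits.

Payment cap: 12% × $14,400 = $1,728/month.
At $21.69 per $1,000, that supports 1,728/21.69 × 1,000 ≈ $79,668 → $79,600.
LTV cap: 120% × $44,500 = $53,400 → $53,400.
Binding constraint: loan-to-value.

$53,400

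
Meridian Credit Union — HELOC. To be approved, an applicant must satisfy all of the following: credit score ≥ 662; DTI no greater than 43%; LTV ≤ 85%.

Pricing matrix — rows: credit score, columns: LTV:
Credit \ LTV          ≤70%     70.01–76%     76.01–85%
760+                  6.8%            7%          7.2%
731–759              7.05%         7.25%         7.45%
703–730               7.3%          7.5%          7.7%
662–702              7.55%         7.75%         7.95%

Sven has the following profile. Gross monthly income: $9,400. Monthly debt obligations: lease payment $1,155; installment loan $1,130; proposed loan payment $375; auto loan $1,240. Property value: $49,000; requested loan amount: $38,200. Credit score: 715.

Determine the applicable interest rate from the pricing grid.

7.7%

Credit score 715 ≥ 662; Total monthly debts = (1,155 + 1,130 + 375 + 1,240) = 3,900. DTI: 3,900 ÷ 9,400 = 41.5%, within the 43% cap
LTV = 38,200/49,000 = 78% ≤ 85%
Credit 715 → row 703–730; LTV 78% → column 76.01–85%. Grid cell → 7.7%.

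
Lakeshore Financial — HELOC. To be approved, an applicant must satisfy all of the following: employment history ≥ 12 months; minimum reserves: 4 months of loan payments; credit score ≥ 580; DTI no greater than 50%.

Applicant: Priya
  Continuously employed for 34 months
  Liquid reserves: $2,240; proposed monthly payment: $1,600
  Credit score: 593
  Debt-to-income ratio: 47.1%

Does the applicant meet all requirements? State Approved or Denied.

Employment 34 ≥ 12 months
Liquid reserves cover 2,240/1,600 = 1.4 months — < 4 required
Credit score 593 ≥ 580 (meets)
DTI 47.1% is within the 50% limit
Fails on reserves.

Denied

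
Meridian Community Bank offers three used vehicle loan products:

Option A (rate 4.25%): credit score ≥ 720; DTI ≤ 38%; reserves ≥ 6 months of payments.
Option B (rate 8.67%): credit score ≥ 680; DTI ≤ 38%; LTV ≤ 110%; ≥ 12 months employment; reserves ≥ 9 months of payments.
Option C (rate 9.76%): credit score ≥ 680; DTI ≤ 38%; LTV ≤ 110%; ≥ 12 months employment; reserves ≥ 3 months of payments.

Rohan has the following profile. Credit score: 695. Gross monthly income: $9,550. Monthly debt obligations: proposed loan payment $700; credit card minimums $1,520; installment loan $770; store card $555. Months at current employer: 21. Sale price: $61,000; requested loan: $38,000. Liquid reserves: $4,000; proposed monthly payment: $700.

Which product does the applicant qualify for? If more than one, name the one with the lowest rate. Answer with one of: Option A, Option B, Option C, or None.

Total debts = (700 + 1,520 + 770 + 555) = 3,545; DTI = 3,545/9,550 = 37.1%.
LTV = 38,000/61,000 = 62.3%.
Reserves = 4,000/700 = 5.7 months.
Option A: score 695 < 720; DTI 37.1% ≤ 38%; reserves 5.7 < 6 mo → does not qualify.
Option B: score 695 ≥ 680; DTI 37.1% ≤ 38%; LTV 62.3% ≤ 110%; employment 21 ≥ 12 mo; reserves 5.7 < 9 mo → does not qualify.
Option C: score 695 ≥ 680; DTI 37.1% ≤ 38%; LTV 62.3% ≤ 110%; employment 21 ≥ 12 mo; reserves 5.7 ≥ 3 mo → qualifies.

Option C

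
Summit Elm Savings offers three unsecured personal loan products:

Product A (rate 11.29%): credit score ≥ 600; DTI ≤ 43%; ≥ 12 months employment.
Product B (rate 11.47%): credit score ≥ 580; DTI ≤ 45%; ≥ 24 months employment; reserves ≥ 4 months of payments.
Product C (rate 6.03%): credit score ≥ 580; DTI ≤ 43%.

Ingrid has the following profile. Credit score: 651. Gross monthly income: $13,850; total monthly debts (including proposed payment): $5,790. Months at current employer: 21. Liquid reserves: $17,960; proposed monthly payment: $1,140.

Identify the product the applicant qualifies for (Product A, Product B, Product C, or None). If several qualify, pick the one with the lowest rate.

DTI = 5,790/13,850 = 41.8%.
Reserves = 17,960/1,140 = 15.8 months.
Product A: score 651 ≥ 600; DTI 41.8% ≤ 43%; employment 21 ≥ 12 mo → qualifies.
Product B: score 651 ≥ 580; DTI 41.8% ≤ 45%; employment 21 < 24 mo; reserves 15.8 ≥ 4 mo → does not qualify.
Product C: score 651 ≥ 580; DTI 41.8% ≤ 43% → qualifies.
Qualifying: Product A, Product C. Lowest rate is 6.03% → Product C.

Product C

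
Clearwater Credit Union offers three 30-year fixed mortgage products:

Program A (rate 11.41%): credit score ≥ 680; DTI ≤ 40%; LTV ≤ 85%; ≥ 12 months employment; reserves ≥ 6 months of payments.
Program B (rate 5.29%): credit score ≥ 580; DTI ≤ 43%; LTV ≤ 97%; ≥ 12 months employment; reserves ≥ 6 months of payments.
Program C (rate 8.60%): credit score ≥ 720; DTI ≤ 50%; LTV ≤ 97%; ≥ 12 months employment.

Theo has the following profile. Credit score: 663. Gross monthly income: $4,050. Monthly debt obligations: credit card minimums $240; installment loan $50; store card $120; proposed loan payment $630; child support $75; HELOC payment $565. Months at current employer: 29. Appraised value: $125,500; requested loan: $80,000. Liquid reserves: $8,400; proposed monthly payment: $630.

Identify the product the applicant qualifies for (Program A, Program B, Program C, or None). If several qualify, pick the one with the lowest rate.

Total debts = (240 + 50 + 120 + 630 + 75 + 565) = 1,680; DTI = 1,680/4,050 = 41.5%.
LTV = 80,000/125,500 = 63.7%.
Reserves = 8,400/630 = 13.3 months.
Program A: score 663 < 680; DTI 41.5% > 40%; LTV 63.7% ≤ 85%; employment 29 ≥ 12 mo; reserves 13.3 ≥ 6 mo → does not qualify.
Program B: score 663 ≥ 580; DTI 41.5% ≤ 43%; LTV 63.7% ≤ 97%; employment 29 ≥ 12 mo; reserves 13.3 ≥ 6 mo → qualifies.
Program C: score 663 < 720; DTI 41.5% ≤ 50%; LTV 63.7% ≤ 97%; employment 29 ≥ 12 mo → does not qualify.

Program B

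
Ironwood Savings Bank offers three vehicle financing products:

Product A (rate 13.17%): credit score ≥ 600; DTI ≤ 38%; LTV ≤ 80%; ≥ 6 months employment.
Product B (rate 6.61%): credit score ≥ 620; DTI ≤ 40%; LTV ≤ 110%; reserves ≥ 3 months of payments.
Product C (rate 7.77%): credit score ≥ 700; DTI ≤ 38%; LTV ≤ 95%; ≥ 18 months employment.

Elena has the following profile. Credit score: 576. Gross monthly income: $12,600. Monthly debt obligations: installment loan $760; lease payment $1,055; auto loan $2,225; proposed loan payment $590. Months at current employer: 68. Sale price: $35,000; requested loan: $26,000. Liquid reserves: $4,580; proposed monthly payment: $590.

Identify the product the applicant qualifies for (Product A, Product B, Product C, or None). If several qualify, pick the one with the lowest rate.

None

Total debts = (760 + 1,055 + 2,225 + 590) = 4,630; DTI = 4,630/12,600 = 36.7%.
LTV = 26,000/35,000 = 74.3%.
Reserves = 4,580/590 = 7.8 months.
Product A: score 576 < 600; DTI 36.7% ≤ 38%; LTV 74.3% ≤ 80%; employment 68 ≥ 6 mo → does not qualify.
Product B: score 576 < 620; DTI 36.7% ≤ 40%; LTV 74.3% ≤ 110%; reserves 7.8 ≥ 3 mo → does not qualify.
Product C: score 576 < 700; DTI 36.7% ≤ 38%; LTV 74.3% ≤ 95%; employment 68 ≥ 18 mo → does not qualify.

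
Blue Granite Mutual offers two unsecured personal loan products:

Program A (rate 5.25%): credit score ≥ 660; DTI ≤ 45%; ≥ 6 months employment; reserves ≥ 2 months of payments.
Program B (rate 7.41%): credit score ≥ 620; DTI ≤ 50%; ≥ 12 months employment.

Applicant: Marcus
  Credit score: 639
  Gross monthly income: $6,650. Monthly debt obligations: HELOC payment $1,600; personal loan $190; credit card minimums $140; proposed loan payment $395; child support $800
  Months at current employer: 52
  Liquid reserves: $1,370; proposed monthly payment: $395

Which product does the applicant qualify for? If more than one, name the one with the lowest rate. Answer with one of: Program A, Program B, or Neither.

Total debts = (1,600 + 190 + 140 + 395 + 800) = 3,125; DTI = 3,125/6,650 = 47%.
Reserves = 1,370/395 = 3.5 months.
Program A: score 639 < 660; DTI 47% > 45%; employment 52 ≥ 6 mo; reserves 3.5 ≥ 2 mo → does not qualify.
Program B: score 639 ≥ 620; DTI 47% ≤ 50%; employment 52 ≥ 12 mo → qualifies.

Program B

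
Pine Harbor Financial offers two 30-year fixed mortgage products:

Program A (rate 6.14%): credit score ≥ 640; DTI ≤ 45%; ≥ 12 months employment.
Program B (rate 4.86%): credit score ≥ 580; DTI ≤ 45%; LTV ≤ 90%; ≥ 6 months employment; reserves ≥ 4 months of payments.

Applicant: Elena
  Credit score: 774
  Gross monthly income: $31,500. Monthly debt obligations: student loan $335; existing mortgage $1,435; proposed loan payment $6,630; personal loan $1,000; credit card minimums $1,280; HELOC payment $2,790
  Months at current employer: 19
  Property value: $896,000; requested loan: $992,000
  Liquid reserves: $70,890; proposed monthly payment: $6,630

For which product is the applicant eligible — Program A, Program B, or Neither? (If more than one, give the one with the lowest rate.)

Total debts = (335 + 1,435 + 6,630 + 1,000 + 1,280 + 2,790) = 13,470; DTI = 13,470/31,500 = 42.8%.
LTV = 992,000/896,000 = 110.7%.
Reserves = 70,890/6,630 = 10.7 months.
Program A: score 774 ≥ 640; DTI 42.8% ≤ 45%; employment 19 ≥ 12 mo → qualifies.
Program B: score 774 ≥ 580; DTI 42.8% ≤ 45%; LTV 110.7% > 90%; employment 19 ≥ 6 mo; reserves 10.7 ≥ 4 mo → does not qualify.

Program A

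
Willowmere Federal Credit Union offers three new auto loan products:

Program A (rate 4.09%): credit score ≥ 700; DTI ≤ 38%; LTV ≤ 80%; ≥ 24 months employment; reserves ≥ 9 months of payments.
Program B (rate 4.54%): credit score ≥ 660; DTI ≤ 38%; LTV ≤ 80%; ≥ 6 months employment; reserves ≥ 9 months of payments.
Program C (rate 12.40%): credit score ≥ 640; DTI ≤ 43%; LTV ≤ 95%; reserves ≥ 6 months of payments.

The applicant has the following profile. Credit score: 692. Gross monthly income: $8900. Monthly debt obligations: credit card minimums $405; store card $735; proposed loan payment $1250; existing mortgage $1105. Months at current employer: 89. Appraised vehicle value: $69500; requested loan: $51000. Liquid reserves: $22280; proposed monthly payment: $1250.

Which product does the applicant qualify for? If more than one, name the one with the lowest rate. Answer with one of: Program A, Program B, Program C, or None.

Total debts = (405 + 735 + 1,250 + 1,105) = 3,495; DTI = 3,495/8,900 = 39.3%.
LTV = 51,000/69,500 = 73.4%.
Reserves = 22,280/1,250 = 17.8 months.
Program A: score 692 < 700; DTI 39.3% > 38%; LTV 73.4% ≤ 80%; employment 89 ≥ 24 mo; reserves 17.8 ≥ 9 mo → does not qualify.
Program B: score 692 ≥ 660; DTI 39.3% > 38%; LTV 73.4% ≤ 80%; employment 89 ≥ 6 mo; reserves 17.8 ≥ 9 mo → does not qualify.
Program C: score 692 ≥ 640; DTI 39.3% ≤ 43%; LTV 73.4% ≤ 95%; reserves 17.8 ≥ 6 mo → qualifies.

Program C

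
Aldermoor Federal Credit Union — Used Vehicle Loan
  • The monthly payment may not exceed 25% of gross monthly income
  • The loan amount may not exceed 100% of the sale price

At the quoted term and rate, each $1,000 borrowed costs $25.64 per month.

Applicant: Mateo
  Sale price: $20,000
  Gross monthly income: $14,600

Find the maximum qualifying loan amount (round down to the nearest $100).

Payment cap: 25% × $14,600 = $3,650/month.
At $25.64 per $1,000, that supports 3,650/25.64 × 1,000 ≈ $142,355 → $142,300.
LTV cap: 100% × $20,000 = $20,000 → $20,000.
Binding constraint: loan-to-value.

$20,000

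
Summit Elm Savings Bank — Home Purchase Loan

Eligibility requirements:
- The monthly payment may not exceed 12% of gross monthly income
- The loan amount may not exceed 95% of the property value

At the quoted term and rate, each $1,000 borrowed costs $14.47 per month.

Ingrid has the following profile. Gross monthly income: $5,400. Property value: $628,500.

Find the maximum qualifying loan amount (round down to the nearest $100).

$44,700

Payment cap: 12% × $5,400 = $648/month.
At $14.47 per $1,000, that supports 648/14.47 × 1,000 ≈ $44,782 → $44,700.
LTV cap: 95% × $628,500 = $597,075 → $597,000.
Binding constraint: payment-to-income.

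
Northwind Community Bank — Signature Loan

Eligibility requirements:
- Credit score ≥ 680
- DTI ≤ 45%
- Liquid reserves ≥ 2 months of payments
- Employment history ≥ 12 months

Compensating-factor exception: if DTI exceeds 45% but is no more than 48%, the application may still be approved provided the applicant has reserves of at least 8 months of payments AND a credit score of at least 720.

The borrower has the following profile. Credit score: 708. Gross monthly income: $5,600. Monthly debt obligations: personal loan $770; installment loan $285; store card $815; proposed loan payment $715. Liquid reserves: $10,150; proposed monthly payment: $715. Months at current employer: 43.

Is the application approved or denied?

Denied

Credit score 708 ≥ 680 (meets base)
Total debts = (770 + 285 + 815 + 715) = 2,585. DTI = 2,585/5,600 = 46.2% > 45% — standard DTI limit exceeded.
Reserves: 10,150 ÷ 715 = 14.2 months (meets 2-month minimum)
Employment 43 ≥ 12 months
DTI 46.2% is within the 45%–48% exception band; checking compensating factors.
Reserves 14.2 ≥ 8 months; credit score 708 < 720.
Override conditions not both satisfied; exception does not apply.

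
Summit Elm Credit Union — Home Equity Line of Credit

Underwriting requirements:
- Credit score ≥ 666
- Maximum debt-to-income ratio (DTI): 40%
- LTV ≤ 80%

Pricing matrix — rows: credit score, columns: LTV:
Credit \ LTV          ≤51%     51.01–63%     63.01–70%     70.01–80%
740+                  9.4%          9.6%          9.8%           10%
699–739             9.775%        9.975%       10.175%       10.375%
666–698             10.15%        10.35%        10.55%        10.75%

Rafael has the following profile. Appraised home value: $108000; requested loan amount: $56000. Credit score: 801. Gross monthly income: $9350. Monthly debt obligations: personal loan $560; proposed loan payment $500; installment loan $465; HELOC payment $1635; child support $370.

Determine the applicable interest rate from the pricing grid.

Credit score 801 ≥ 666; Total monthly debts = (560 + 500 + 465 + 1,635 + 370) = 3,530. DTI = 3,530/9,350 = 37.8% ≤ 40%
Loan-to-value = 56,000/108,000 = 51.9% — pass (80% max)
Credit 801 → row 740+; LTV 51.9% → column 51.01–63%. Grid cell → 9.6%.

9.6%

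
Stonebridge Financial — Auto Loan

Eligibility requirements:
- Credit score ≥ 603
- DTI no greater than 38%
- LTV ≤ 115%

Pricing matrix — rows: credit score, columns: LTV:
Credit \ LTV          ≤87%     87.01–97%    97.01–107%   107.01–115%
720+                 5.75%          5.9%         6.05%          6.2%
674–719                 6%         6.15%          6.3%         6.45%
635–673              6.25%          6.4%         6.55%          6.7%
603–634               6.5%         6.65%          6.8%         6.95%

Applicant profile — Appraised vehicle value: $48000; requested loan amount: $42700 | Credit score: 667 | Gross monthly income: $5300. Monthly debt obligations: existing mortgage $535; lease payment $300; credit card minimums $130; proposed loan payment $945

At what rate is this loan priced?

Credit score 667 ≥ 603; Total monthly debts = (535 + 300 + 130 + 945) = 1,910. Debt-to-income = 1,910/5,300 = 36% — meets 38% limit
LTV = 42,700/48,000 = 89% ≤ 115%
Row: 667 falls in 635–673. Column: 89% falls in 87.01–97%. Rate = 6.4%.

6.4%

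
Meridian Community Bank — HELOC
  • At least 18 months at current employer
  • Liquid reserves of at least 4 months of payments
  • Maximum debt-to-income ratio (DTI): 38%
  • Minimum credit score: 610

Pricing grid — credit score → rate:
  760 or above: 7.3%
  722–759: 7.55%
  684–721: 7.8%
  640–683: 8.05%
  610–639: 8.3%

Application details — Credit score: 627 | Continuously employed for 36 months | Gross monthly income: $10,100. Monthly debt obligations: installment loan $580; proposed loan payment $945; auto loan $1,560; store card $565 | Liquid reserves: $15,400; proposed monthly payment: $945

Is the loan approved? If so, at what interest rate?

Approved at 8.3%

Credit score 627 ≥ 610 (meets minimum)
Reserves: 15,400 ÷ 945 = 16.3 months (meets 4-month minimum)
Total monthly debts = (580 + 945 + 1,560 + 565) = 3,650. DTI: 3,650 ÷ 10,100 = 36.1%, within the 38% cap
Employment 36 ≥ 18 months
All requirements met. Score 627 falls in the 610–639 tier → 8.3%.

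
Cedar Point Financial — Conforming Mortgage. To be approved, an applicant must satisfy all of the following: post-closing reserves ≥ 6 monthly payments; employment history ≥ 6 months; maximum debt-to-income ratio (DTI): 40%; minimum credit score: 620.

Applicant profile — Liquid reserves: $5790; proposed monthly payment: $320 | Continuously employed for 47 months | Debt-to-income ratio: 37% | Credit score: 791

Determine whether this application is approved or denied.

Approved

Reserves: 5,790 ÷ 320 = 18.1 months (meets 6-month minimum)
Employment 47 ≥ 6 months
DTI 37% ≤ 40%
Credit score 791 ≥ 620 (meets)
All criteria satisfied.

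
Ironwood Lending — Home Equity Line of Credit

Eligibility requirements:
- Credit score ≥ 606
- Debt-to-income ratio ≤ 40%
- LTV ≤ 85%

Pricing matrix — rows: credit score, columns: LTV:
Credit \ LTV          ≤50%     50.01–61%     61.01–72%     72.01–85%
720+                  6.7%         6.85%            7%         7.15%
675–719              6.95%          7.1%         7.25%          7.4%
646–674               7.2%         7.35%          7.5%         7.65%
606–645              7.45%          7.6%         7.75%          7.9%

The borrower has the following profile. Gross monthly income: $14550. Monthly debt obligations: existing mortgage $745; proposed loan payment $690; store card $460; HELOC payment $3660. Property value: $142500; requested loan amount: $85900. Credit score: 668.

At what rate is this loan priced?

Credit score 668 ≥ 606; Total monthly debts = (745 + 690 + 460 + 3,660) = 5,555. Debt-to-income = 5,555/14,550 = 38.2% — meets 40% limit
Loan-to-value = 85,900/142,500 = 60.3% — pass (85% max)
Row: 668 falls in 646–674. Column: 60.3% falls in 50.01–61%. Rate = 7.35%.

7.35%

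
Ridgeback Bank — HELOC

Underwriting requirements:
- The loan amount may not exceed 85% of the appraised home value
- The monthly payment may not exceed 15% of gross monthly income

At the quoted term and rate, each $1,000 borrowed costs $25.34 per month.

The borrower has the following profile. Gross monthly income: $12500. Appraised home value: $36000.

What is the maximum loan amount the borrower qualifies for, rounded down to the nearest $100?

Payment cap: 15% × $12,500 = $1,875/month.
At $25.34 per $1,000, that supports 1,875/25.34 × 1,000 ≈ $73,993 → $73,900.
LTV cap: 85% × $36,000 = $30,600 → $30,600.
Binding constraint: loan-to-value.

$30,600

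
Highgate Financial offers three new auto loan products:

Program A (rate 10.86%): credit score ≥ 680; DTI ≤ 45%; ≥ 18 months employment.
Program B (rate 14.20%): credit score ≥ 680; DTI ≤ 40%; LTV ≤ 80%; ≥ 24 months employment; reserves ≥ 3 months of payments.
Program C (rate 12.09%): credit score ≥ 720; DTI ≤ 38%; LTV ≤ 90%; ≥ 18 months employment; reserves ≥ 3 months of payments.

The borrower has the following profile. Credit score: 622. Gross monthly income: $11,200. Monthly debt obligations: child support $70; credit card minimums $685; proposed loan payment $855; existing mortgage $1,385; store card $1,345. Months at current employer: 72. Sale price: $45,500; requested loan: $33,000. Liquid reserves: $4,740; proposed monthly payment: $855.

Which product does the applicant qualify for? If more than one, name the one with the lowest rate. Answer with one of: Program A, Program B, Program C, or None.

None

Total debts = (70 + 685 + 855 + 1,385 + 1,345) = 4,340; DTI = 4,340/11,200 = 38.8%.
LTV = 33,000/45,500 = 72.5%.
Reserves = 4,740/855 = 5.5 months.
Program A: score 622 < 680; DTI 38.8% ≤ 45%; employment 72 ≥ 18 mo → does not qualify.
Program B: score 622 < 680; DTI 38.8% ≤ 40%; LTV 72.5% ≤ 80%; employment 72 ≥ 24 mo; reserves 5.5 ≥ 3 mo → does not qualify.
Program C: score 622 < 720; DTI 38.8% > 38%; LTV 72.5% ≤ 90%; employment 72 ≥ 18 mo; reserves 5.5 ≥ 3 mo → does not qualify.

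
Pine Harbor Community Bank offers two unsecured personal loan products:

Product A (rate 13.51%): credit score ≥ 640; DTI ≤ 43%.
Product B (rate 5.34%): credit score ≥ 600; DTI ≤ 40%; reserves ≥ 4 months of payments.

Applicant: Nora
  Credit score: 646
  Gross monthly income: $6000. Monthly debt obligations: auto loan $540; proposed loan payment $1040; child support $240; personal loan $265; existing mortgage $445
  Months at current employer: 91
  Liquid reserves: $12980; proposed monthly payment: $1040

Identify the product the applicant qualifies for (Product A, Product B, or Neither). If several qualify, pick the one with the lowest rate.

Product A

Total debts = (540 + 1,040 + 240 + 265 + 445) = 2,530; DTI = 2,530/6,000 = 42.2%.
Reserves = 12,980/1,040 = 12.5 months.
Product A: score 646 ≥ 640; DTI 42.2% ≤ 43% → qualifies.
Product B: score 646 ≥ 600; DTI 42.2% > 40%; reserves 12.5 ≥ 4 mo → does not qualify.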